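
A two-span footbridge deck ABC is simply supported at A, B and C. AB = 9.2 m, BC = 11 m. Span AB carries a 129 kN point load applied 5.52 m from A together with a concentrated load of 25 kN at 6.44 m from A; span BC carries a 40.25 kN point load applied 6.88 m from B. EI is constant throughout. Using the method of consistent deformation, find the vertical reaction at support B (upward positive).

Release continuity at B by inserting a hinge; the redundant is the internal moment M_B. The primary structure is two simply-supported spans AB and BC.
Discontinuity in slope at B on the released structure — sum the simple-span end rotations:
  span AB: point load 129 at a = 5.52: Pab(L + a)/(6LEI) = 698.8/EI
  span AB: point load 25 at a = 6.44: Pab(L + a)/(6LEI) = 125.9/EI
  span BC: point load 40.25 at a = 6.88: Pab(L + b)/(6LEI) = 261.4/EI
  relative rotation θ_0 = (824.7 + 261.4)/EI = 1086/EI
A unit hogging moment at B produces rotation L₁/(3EI) + L₂/(3EI) = 6.733/EI.
Compatibility: M_B·(L₁+L₂)/(3EI) = θ_0, giving M_B = 161.3 kN·m (hogging).
Span AB, ΣM about A with M_B applied at B: R_B^{AB}·9.2 = 873.1 + 161.3, so R_B^{AB} = 112.4 kN and R_A = 154 − 112.4 = 41.57 kN.
Span BC, ΣM about C: R_B^{BC}·11 = 165.8 + 161.3, so R_B^{BC} = 29.74 kN and R_C = 40.25 − 29.74 = 10.51 kN.
R_B = 112.4 + 29.74 = 142.2 kN.

R_B = 142.2 kN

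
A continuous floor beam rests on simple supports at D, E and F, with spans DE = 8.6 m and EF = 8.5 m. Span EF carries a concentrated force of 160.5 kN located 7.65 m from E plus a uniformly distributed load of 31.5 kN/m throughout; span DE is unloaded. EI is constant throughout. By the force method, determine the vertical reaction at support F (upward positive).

R_F = 257.7 kN

Release continuity at E by inserting a hinge; the redundant is the internal moment M_E. The primary structure is two simply-supported spans DE and EF.
Rotations at E on the released spans (each span's end-slope, ×1/EI):
  span EF: point load 160.5 at a = 7.65: Pab(L + b)/(6LEI) = 191.3/EI
  span EF: UDL 31.5: wL³/(24EI) = 806/EI
  relative rotation θ_0 = (0 + 997.4)/EI = 997.4/EI
A unit hogging moment at E produces rotation L₁/(3EI) + L₂/(3EI) = 5.7/EI.
Compatibility: M_E·(L₁+L₂)/(3EI) = θ_0, giving M_E = 175 kN·m (hogging).
Span EF, ΣM about F: R_E^{EF}·8.5 = 1274 + 175, so R_E^{EF} = 170.5 kN and R_F = 428.2 − 170.5 = 257.7 kN.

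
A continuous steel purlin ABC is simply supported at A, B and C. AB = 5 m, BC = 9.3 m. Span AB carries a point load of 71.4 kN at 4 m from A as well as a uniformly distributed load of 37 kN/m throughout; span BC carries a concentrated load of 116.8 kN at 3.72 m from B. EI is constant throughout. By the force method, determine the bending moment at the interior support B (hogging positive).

M_B = 194 kN·m

Take M_B as the redundant. Released structure: two simple spans AB and BC with a hinge at B.
End slopes at the hinge B, treating each span as simply supported:
  span AB: point load 71.4 at a = 4: Pab(L + a)/(6LEI) = 85.68/EI
  span AB: UDL 37: wL³/(24EI) = 192.7/EI
  span BC: point load 116.8 at a = 3.72: Pab(L + b)/(6LEI) = 646.5/EI
  relative rotation θ_0 = (278.4 + 646.5)/EI = 924.9/EI
A unit hogging moment at B produces rotation L₁/(3EI) + L₂/(3EI) = 4.767/EI.
Compatibility: M_B·(L₁+L₂)/(3EI) = θ_0, giving M_B = 194 kN·m (hogging).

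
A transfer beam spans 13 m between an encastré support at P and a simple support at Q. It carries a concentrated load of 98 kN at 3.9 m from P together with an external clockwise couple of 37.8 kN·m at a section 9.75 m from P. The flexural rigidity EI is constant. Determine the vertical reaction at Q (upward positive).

Choose R_Q as the redundant. The primary structure is the cantilever fixed at P.
Free-end deflection of the primary structure under the applied loading (downward +):
  point load 98 at a = 3.9: Pa²(3L − a)/(6EI) = 8720/EI
  clockwise couple 37.8 at a = 9.75: M₀a(2L − a)/(2EI) = 2994/EI
  δ_0 = 11714/EI
Tip deflection under a unit load at Q: L³/(3EI) = 732.3/EI.
The prop prevents deflection at Q: R_Q = δ_0/δ_{QQ} = 11714/732.3 = 16 kN.

R_Q = 16 kN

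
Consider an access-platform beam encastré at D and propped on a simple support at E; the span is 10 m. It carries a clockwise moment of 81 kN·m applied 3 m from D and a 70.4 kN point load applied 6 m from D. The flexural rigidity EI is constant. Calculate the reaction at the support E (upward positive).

Take the reaction at E as the redundant and release it; the primary structure is a cantilever fixed at D.
Downward deflection at the released point E due to the loads:
  clockwise couple 81 at a = 3: M₀a(2L − a)/(2EI) = 2066/EI
  point load 70.4 at a = 6: Pa²(3L − a)/(6EI) = 10138/EI
  δ_0 = 12203/EI
Flexibility coefficient — unit upward force at E: δ_{EE} = L³/(3EI) = 333.3/EI.
Compatibility at E: δ_0 − R_E·δ_{EE} = 0, so R_E = 12203/333.3 = 36.61 kN.

R_E = 36.61 kN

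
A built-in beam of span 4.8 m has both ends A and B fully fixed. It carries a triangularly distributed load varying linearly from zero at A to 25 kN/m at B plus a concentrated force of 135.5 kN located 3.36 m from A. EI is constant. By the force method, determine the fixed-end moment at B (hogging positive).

Take the two fixed-end moments M_A, M_B as redundants; the released structure is the simple span AB.
On the primary (simply-supported) span, the end slopes from the loading are:
  at A: triangular load, peak 25: 7w₀L³/(360EI) = 53.76/EI
  at B: triangular load, peak 25: w₀L³/(45EI) = 61.44/EI
  at A: point load 135.5 at a = 3.36: Pab(L + b)/(6LEI) = 142/EI
  at B: point load 135.5 at a = 3.36: Pab(L + a)/(6LEI) = 185.8/EI
  θ_A0 = 195.8/EI,  θ_B0 = 247.2/EI
Flexibility coefficients: a unit moment at one end gives L/(3EI) there and L/(6EI) at the far end, so f₁₁ = f₂₂ = 1.6/EI and f₁₂ = f₂₁ = 0.8/EI.
Compatibility — zero rotation at each built-in end:
  1.6 M_A + 0.8 M_B = 195.8
  0.8 M_A + 1.6 M_B = 247.2
Solving the pair gives M_A = 60.18 kN·m and M_B = 124.4 kN·m (hogging).

M_B = 124.4 kN·m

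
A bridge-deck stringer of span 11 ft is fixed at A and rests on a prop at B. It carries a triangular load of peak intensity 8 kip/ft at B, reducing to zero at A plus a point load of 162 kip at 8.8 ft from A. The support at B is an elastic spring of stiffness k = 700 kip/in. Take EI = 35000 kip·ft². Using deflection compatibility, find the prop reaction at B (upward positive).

R_B = 137 kip

Remove the prop at B; the released (primary) structure is a cantilever built in at A.
Deflection at B on the released cantilever, summing each load's contribution:
  triangular load, peak 8 at the free end: 11w₀L⁴/(120EI) = 10737/EI
  point load 162 at a = 8.8: Pa²(3L − a)/(6EI) = 50599/EI
  δ_0 = 61336/EI
Tip deflection under a unit load at B: L³/(3EI) = 443.7/EI.
With EI = 35000 kip·ft²: δ_0 = 1.7525 ft and δ_{BB} = 0.012676 ft/kip.
Compatibility — the spring shortens by R_B/k under the reaction it provides: δ_0 − R_B·δ_{BB} = R_B/k. With 1/k = 1/(700×12) ft/kip = 0.000119 ft/kip, R_B = δ_0 / (δ_{BB} + 1/k) = 1.7525 / (0.012676 + 0.000119) = 137 kip.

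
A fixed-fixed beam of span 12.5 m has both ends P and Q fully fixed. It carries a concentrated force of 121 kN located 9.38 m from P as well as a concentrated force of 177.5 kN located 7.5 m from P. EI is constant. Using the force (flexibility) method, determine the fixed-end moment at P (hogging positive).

Release both end moments; the primary structure is a simply-supported span PQ with redundants M_P and M_Q.
End rotations of the released simple span under the applied load (×1/EI):
  at P: point load 121 at a = 9.38: Pab(L + b)/(6LEI) = 737.5/EI
  at Q: point load 121 at a = 9.38: Pab(L + a)/(6LEI) = 1033/EI
  at P: point load 177.5 at a = 7.5: Pab(L + b)/(6LEI) = 1553/EI
  at Q: point load 177.5 at a = 7.5: Pab(L + a)/(6LEI) = 1775/EI
  θ_P0 = 2291/EI,  θ_Q0 = 2808/EI
Flexibility coefficients: a unit moment at one end gives L/(3EI) there and L/(6EI) at the far end, so f₁₁ = f₂₂ = 4.167/EI and f₁₂ = f₂₁ = 2.083/EI.
Compatibility — zero rotation at each built-in end:
  4.167 M_P + 2.083 M_Q = 2291
  2.083 M_P + 4.167 M_Q = 2808
Solving the pair gives M_P = 283.7 kN·m and M_Q = 532.1 kN·m (hogging).

M_P = 283.7 kN·m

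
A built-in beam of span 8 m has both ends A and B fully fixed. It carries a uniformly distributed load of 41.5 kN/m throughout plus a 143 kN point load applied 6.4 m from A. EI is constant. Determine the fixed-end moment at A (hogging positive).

M_A = 257.9 kN·m

Release both end moments; the primary structure is a simply-supported span AB with redundants M_A and M_B.
End rotations of the released simple span under the applied load (×1/EI):
  at A: UDL 41.5: wL³/(24EI) = 885.3/EI
  at B: UDL 41.5: wL³/(24EI) = 885.3/EI
  at A: point load 143 at a = 6.4: Pab(L + b)/(6LEI) = 292.9/EI
  at B: point load 143 at a = 6.4: Pab(L + a)/(6LEI) = 439.3/EI
  θ_A0 = 1178/EI,  θ_B0 = 1325/EI
Flexibility coefficients: a unit moment at one end gives L/(3EI) there and L/(6EI) at the far end, so f₁₁ = f₂₂ = 2.667/EI and f₁₂ = f₂₁ = 1.333/EI.
Compatibility — zero rotation at each built-in end:
  2.667 M_A + 1.333 M_B = 1178
  1.333 M_A + 2.667 M_B = 1325
Solving the pair gives M_A = 257.9 kN·m and M_B = 367.8 kN·m (hogging).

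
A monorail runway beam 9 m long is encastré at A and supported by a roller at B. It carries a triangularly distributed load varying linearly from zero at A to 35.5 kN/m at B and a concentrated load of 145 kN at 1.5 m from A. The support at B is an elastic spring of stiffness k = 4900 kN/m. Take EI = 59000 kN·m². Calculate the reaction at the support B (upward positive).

R_B = 89.15 kN

Choose R_B as the redundant. The primary structure is the cantilever fixed at A.
Free-end deflection of the primary structure under the applied loading (downward +):
  triangular load, peak 35.5 at the free end: 11w₀L⁴/(120EI) = 21351/EI
  point load 145 at a = 1.5: Pa²(3L − a)/(6EI) = 1387/EI
  δ_0 = 22737/EI
Flexibility coefficient — unit upward force at B: δ_{BB} = L³/(3EI) = 243/EI.
With EI = 59000 kN·m²: δ_0 = 0.38538 m and δ_{BB} = 0.004119 m/kN.
Compatibility — the spring shortens by R_B/k under the reaction it provides: δ_0 − R_B·δ_{BB} = R_B/k. With 1/k = 0.000204 m/kN, R_B = δ_0 / (δ_{BB} + 1/k) = 0.38538 / (0.004119 + 0.000204) = 89.15 kN.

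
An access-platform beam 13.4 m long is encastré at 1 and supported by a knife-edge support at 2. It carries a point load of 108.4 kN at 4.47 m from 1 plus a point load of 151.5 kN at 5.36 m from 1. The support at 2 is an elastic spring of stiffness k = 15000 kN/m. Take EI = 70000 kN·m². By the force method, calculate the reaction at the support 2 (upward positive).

Take the reaction at 2 as the redundant and release it; the primary structure is a cantilever fixed at 1.
Downward deflection at the released point 2 due to the loads:
  point load 108.4 at a = 4.47: Pa²(3L − a)/(6EI) = 12898/EI
  point load 151.5 at a = 5.36: Pa²(3L − a)/(6EI) = 25274/EI
  δ_0 = 38172/EI
Flexibility coefficient — unit upward force at 2: δ_{22} = L³/(3EI) = 802/EI.
With EI = 70000 kN·m²: δ_0 = 0.54531 m and δ_{22} = 0.011458 m/kN.
Compatibility — the spring shortens by R_2/k under the reaction it provides: δ_0 − R_2·δ_{22} = R_2/k. With 1/k = 0.000067 m/kN, R_2 = δ_0 / (δ_{22} + 1/k) = 0.54531 / (0.011458 + 0.000067) = 47.32 kN.

R_2 = 47.32 kN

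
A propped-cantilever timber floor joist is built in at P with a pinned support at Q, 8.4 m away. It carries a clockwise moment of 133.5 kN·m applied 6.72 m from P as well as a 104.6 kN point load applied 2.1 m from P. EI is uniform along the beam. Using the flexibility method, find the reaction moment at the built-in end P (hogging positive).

Release the roller at Q. Primary structure: cantilever fixed at P.
Downward deflection at the released point Q due to the loads:
  clockwise couple 133.5 at a = 6.72: M₀a(2L − a)/(2EI) = 4521/EI
  point load 104.6 at a = 2.1: Pa²(3L − a)/(6EI) = 1776/EI
  δ_0 = 6297/EI
Tip deflection under a unit load at Q: L³/(3EI) = 197.6/EI.
Compatibility at Q: δ_0 − R_Q·δ_{QQ} = 0, so R_Q = 6297/197.6 = 31.87 kN.
Moment equilibrium about P: M_P = Σ(load moments about P) − R_Q·L = 353.2 − 31.87×8.4 = 85.41 kN·m.

M_P = 85.41 kN·m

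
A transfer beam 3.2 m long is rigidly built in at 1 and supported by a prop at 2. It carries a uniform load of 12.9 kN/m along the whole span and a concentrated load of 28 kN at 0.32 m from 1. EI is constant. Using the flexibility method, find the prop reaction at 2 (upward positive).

R_2 = 15.89 kN

Release the roller at 2. Primary structure: cantilever fixed at 1.
Downward deflection at the released point 2 due to the loads:
  UDL 12.9: wL⁴/(8EI) = 169.1/EI
  point load 28 at a = 0.32: Pa²(3L − a)/(6EI) = 4.435/EI
  δ_0 = 173.5/EI
Flexibility coefficient — unit upward force at 2: δ_{22} = L³/(3EI) = 10.92/EI.
The prop prevents deflection at 2: R_2 = δ_0/δ_{22} = 173.5/10.92 = 15.89 kN.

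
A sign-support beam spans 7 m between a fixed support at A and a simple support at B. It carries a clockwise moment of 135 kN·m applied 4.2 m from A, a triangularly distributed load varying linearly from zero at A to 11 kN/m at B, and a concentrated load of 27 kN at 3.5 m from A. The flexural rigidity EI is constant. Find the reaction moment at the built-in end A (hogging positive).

Take the reaction at B as the redundant and release it; the primary structure is a cantilever fixed at A.
Downward deflection at the released point B due to the loads:
  clockwise couple 135 at a = 4.2: M₀a(2L − a)/(2EI) = 2778/EI
  triangular load, peak 11 at the free end: 11w₀L⁴/(120EI) = 2421/EI
  point load 27 at a = 3.5: Pa²(3L − a)/(6EI) = 964.7/EI
  δ_0 = 6164/EI
Flexibility coefficient — unit upward force at B: δ_{BB} = L³/(3EI) = 114.3/EI.
Compatibility at B: δ_0 − R_B·δ_{BB} = 0, so R_B = 6164/114.3 = 53.91 kN.
Moment equilibrium about A: M_A = Σ(load moments about A) − R_B·L = 409.2 − 53.91×7 = 31.78 kN·m.

M_A = 31.78 kN·m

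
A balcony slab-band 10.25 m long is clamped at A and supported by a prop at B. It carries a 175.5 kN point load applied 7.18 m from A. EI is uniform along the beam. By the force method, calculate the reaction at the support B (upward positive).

R_B = 99.01 kN

Release the roller at B. Primary structure: cantilever fixed at A.
Free-end deflection of the primary structure under the applied loading (downward +):
  point load 175.5 at a = 7.18: Pa²(3L − a)/(6EI) = 35541/EI
Flexibility coefficient — unit upward force at B: δ_{BB} = L³/(3EI) = 359/EI.
Compatibility at B: δ_0 − R_B·δ_{BB} = 0, so R_B = 35541/359 = 99.01 kN.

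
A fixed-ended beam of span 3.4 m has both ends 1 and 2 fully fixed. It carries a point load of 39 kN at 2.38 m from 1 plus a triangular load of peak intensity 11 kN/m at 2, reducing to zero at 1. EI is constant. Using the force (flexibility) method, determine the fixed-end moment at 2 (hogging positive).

M_2 = 25.85 kN·m

Take the two fixed-end moments M_1, M_2 as redundants; the released structure is the simple span 12.
End rotations of the released simple span under the applied load (×1/EI):
  at 1: point load 39 at a = 2.38: Pab(L + b)/(6LEI) = 20.51/EI
  at 2: point load 39 at a = 2.38: Pab(L + a)/(6LEI) = 26.82/EI
  at 1: triangular load, peak 11: 7w₀L³/(360EI) = 8.407/EI
  at 2: triangular load, peak 11: w₀L³/(45EI) = 9.608/EI
  θ_10 = 28.92/EI,  θ_20 = 36.43/EI
Flexibility coefficients: a unit moment at one end gives L/(3EI) there and L/(6EI) at the far end, so f₁₁ = f₂₂ = 1.133/EI and f₁₂ = f₂₁ = 0.5667/EI.
Compatibility — zero rotation at each built-in end:
  1.133 M_1 + 0.5667 M_2 = 28.92
  0.5667 M_1 + 1.133 M_2 = 36.43
Solving the pair gives M_1 = 12.59 kN·m and M_2 = 25.85 kN·m (hogging).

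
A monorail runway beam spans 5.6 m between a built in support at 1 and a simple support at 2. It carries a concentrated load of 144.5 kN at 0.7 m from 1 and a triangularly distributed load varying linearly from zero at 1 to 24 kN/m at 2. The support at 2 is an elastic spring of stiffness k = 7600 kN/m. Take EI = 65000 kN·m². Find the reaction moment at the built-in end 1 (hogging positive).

M_1 = 155.6 kN·m

Take the reaction at 2 as the redundant and release it; the primary structure is a cantilever fixed at 1.
Free-end deflection of the primary structure under the applied loading (downward +):
  point load 144.5 at a = 0.7: Pa²(3L − a)/(6EI) = 190/EI
  triangular load, peak 24 at the free end: 11w₀L⁴/(120EI) = 2164/EI
  δ_0 = 2354/EI
Tip deflection under a unit load at 2: L³/(3EI) = 58.54/EI.
With EI = 65000 kN·m²: δ_0 = 0.036209 m and δ_{22} = 0.000901 m/kN.
Compatibility — the spring shortens by R_2/k under the reaction it provides: δ_0 − R_2·δ_{22} = R_2/k. With 1/k = 0.000132 m/kN, R_2 = δ_0 / (δ_{22} + 1/k) = 0.036209 / (0.000901 + 0.000132) = 35.08 kN.
Moment equilibrium about 1: M_1 = Σ(load moments about 1) − R_2·L = 352 − 35.08×5.6 = 155.6 kN·m.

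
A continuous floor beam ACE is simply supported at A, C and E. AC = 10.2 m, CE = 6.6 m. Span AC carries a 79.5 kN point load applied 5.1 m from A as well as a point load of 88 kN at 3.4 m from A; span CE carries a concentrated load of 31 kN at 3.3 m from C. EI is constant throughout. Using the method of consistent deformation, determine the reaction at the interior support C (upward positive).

R_C = 131.5 kN

Take M_C as the redundant. Released structure: two simple spans AC and CE with a hinge at C.
End slopes at the hinge C, treating each span as simply supported:
  span AC: point load 79.5 at a = 5.1: Pab(L + a)/(6LEI) = 516.9/EI
  span AC: point load 88 at a = 3.4: Pab(L + a)/(6LEI) = 452.1/EI
  span CE: point load 31 at a = 3.3: Pab(L + b)/(6LEI) = 84.4/EI
  relative rotation θ_0 = (969.1 + 84.4)/EI = 1053/EI
A unit hogging moment at C produces rotation L₁/(3EI) + L₂/(3EI) = 5.6/EI.
Compatibility: M_C·(L₁+L₂)/(3EI) = θ_0, giving M_C = 188.1 kN·m (hogging).
Span AC, ΣM about A with M_C applied at C: R_C^{AC}·10.2 = 704.6 + 188.1, so R_C^{AC} = 87.53 kN and R_A = 167.5 − 87.53 = 79.97 kN.
Span CE, ΣM about E: R_C^{CE}·6.6 = 102.3 + 188.1, so R_C^{CE} = 44 kN and R_E = 31 − 44 = -13 kN.
R_C = 87.53 + 44 = 131.5 kN.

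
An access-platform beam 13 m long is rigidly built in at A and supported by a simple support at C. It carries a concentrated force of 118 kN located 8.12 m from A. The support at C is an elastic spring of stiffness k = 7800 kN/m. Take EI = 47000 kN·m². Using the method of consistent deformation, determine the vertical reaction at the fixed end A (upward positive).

R_A = 63.77 kN

Remove the prop at C; the released (primary) structure is a cantilever built in at A.
Primary-structure tip deflection at C by superposition:
  point load 118 at a = 8.12: Pa²(3L − a)/(6EI) = 40042/EI
Tip deflection under a unit load at C: L³/(3EI) = 732.3/EI.
With EI = 47000 kN·m²: δ_0 = 0.85197 m and δ_{CC} = 0.015582 m/kN.
Compatibility — the spring shortens by R_C/k under the reaction it provides: δ_0 − R_C·δ_{CC} = R_C/k. With 1/k = 0.000128 m/kN, R_C = δ_0 / (δ_{CC} + 1/k) = 0.85197 / (0.015582 + 0.000128) = 54.23 kN.
Vertical equilibrium: R_A = ΣP − R_C = 118 − 54.23 = 63.77 kN.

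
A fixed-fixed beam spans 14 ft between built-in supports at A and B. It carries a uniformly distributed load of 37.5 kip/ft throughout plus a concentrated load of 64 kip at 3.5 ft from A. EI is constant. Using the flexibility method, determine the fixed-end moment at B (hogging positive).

Release both end moments; the primary structure is a simply-supported span AB with redundants M_A and M_B.
Simple-span end rotations at A and B under the given loads:
  at A: UDL 37.5: wL³/(24EI) = 4288/EI
  at B: UDL 37.5: wL³/(24EI) = 4288/EI
  at A: point load 64 at a = 3.5: Pab(L + b)/(6LEI) = 686/EI
  at B: point load 64 at a = 3.5: Pab(L + a)/(6LEI) = 490/EI
  θ_A0 = 4974/EI,  θ_B0 = 4778/EI
Flexibility coefficients: a unit moment at one end gives L/(3EI) there and L/(6EI) at the far end, so f₁₁ = f₂₂ = 4.667/EI and f₁₂ = f₂₁ = 2.333/EI.
Compatibility — zero rotation at each built-in end:
  4.667 M_A + 2.333 M_B = 4974
  2.333 M_A + 4.667 M_B = 4778
Solving the pair gives M_A = 738.5 kip·ft and M_B = 654.5 kip·ft (hogging).

M_B = 654.5 kip·ft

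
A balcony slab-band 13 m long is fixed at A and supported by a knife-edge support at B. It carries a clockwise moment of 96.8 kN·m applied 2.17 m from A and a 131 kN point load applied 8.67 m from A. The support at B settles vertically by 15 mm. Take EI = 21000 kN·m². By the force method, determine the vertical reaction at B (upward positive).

Choose R_B as the redundant. The primary structure is the cantilever fixed at A.
Deflection at B on the released cantilever, summing each load's contribution:
  clockwise couple 96.8 at a = 2.17: M₀a(2L − a)/(2EI) = 2503/EI
  point load 131 at a = 8.67: Pa²(3L − a)/(6EI) = 49777/EI
  δ_0 = 52280/EI
Flexibility coefficient — unit upward force at B: δ_{BB} = L³/(3EI) = 732.3/EI.
With EI = 21000 kN·m²: δ_0 = 2.4895 m and δ_{BB} = 0.034873 m/kN.
Compatibility — the beam at B must follow the support down by 0.015 m: δ_0 − R_B·δ_{BB} = 0.015, so R_B = (2.4895 − 0.015)/0.034873 = 70.96 kN.

R_B = 70.96 kN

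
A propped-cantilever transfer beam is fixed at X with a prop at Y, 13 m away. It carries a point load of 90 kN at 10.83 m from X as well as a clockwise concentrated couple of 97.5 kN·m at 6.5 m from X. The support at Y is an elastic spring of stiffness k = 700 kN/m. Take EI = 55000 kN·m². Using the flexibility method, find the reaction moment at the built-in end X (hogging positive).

Choose R_Y as the redundant. The primary structure is the cantilever fixed at X.
Deflection at Y on the released cantilever, summing each load's contribution:
  point load 90 at a = 10.83: Pa²(3L − a)/(6EI) = 49560/EI
  clockwise couple 97.5 at a = 6.5: M₀a(2L − a)/(2EI) = 6179/EI
  δ_0 = 55739/EI
Tip deflection under a unit load at Y: L³/(3EI) = 732.3/EI.
With EI = 55000 kN·m²: δ_0 = 1.0134 m and δ_{YY} = 0.013315 m/kN.
Compatibility — the spring shortens by R_Y/k under the reaction it provides: δ_0 − R_Y·δ_{YY} = R_Y/k. With 1/k = 0.001429 m/kN, R_Y = δ_0 / (δ_{YY} + 1/k) = 1.0134 / (0.013315 + 0.001429) = 68.74 kN.
Moment equilibrium about X: M_X = Σ(load moments about X) − R_Y·L = 1072 − 68.74×13 = 178.6 kN·m.

M_X = 178.6 kN·m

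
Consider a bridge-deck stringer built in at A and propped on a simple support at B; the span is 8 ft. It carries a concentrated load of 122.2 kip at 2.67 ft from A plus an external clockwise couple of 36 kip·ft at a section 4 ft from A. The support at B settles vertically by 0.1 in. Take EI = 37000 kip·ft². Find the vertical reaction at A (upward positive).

Remove the prop at B; the released (primary) structure is a cantilever built in at A.
Deflection at B on the released cantilever, summing each load's contribution:
  point load 122.2 at a = 2.67: Pa²(3L − a)/(6EI) = 3097/EI
  clockwise couple 36 at a = 4: M₀a(2L − a)/(2EI) = 864/EI
  δ_0 = 3961/EI
Tip deflection under a unit load at B: L³/(3EI) = 170.7/EI.
With EI = 37000 kip·ft²: δ_0 = 0.10705 ft and δ_{BB} = 0.004613 ft/kip.
Compatibility — the beam at B must follow the support down by 0.008333 ft: δ_0 − R_B·δ_{BB} = 0.008333, so R_B = (0.10705 − 0.008333)/0.004613 = 21.4 kip.
Vertical equilibrium: R_A = ΣP − R_B = 122.2 − 21.4 = 100.8 kip.

R_A = 100.8 kip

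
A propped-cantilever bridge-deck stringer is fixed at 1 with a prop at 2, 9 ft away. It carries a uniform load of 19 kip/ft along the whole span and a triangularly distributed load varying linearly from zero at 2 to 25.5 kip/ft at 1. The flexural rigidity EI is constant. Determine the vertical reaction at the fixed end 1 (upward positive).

Release the roller at 2. Primary structure: cantilever fixed at 1.
Deflection at 2 on the released cantilever, summing each load's contribution:
  UDL 19: wL⁴/(8EI) = 15582/EI
  triangular load, peak 25.5 at the fixed end: w₀L⁴/(30EI) = 5577/EI
  δ_0 = 21159/EI
Flexibility coefficient — unit upward force at 2: δ_{22} = L³/(3EI) = 243/EI.
The prop prevents deflection at 2: R_2 = δ_0/δ_{22} = 21159/243 = 87.08 kip.
Vertical equilibrium: R_1 = ΣP − R_2 = 285.8 − 87.08 = 198.7 kip.

R_1 = 198.7 kip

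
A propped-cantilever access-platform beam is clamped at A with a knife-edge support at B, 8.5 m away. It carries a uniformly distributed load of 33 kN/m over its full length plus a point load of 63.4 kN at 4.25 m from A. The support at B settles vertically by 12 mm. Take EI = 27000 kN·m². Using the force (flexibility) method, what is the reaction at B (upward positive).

Remove the prop at B; the released (primary) structure is a cantilever built in at A.
Primary-structure tip deflection at B by superposition:
  UDL 33: wL⁴/(8EI) = 21533/EI
  point load 63.4 at a = 4.25: Pa²(3L − a)/(6EI) = 4056/EI
  δ_0 = 25589/EI
Flexibility coefficient — unit upward force at B: δ_{BB} = L³/(3EI) = 204.7/EI.
With EI = 27000 kN·m²: δ_0 = 0.94772 m and δ_{BB} = 0.007582 m/kN.
Compatibility — the beam at B must follow the support down by 0.012 m: δ_0 − R_B·δ_{BB} = 0.012, so R_B = (0.94772 − 0.012)/0.007582 = 123.4 kN.

R_B = 123.4 kN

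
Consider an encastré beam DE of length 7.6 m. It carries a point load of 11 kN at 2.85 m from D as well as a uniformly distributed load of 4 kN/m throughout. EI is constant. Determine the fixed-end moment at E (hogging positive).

Release both end moments; the primary structure is a simply-supported span DE with redundants M_D and M_E.
On the primary (simply-supported) span, the end slopes from the loading are:
  at D: point load 11 at a = 2.85: Pab(L + b)/(6LEI) = 40.33/EI
  at E: point load 11 at a = 2.85: Pab(L + a)/(6LEI) = 34.13/EI
  at D: UDL 4: wL³/(24EI) = 73.16/EI
  at E: UDL 4: wL³/(24EI) = 73.16/EI
  θ_D0 = 113.5/EI,  θ_E0 = 107.3/EI
Flexibility coefficients: a unit moment at one end gives L/(3EI) there and L/(6EI) at the far end, so f₁₁ = f₂₂ = 2.533/EI and f₁₂ = f₂₁ = 1.267/EI.
Compatibility — zero rotation at each built-in end:
  2.533 M_D + 1.267 M_E = 113.5
  1.267 M_D + 2.533 M_E = 107.3
Solving the pair gives M_D = 31.5 kN·m and M_E = 26.6 kN·m (hogging).

M_E = 26.6 kN·m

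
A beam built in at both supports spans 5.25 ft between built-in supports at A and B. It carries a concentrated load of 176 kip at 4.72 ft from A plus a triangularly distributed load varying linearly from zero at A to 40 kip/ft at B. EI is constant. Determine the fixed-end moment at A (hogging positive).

M_A = 45.22 kip·ft

Release both end moments; the primary structure is a simply-supported span AB with redundants M_A and M_B.
Simple-span end rotations at A and B under the given loads:
  at A: point load 176 at a = 4.72: Pab(L + b)/(6LEI) = 80.79/EI
  at B: point load 176 at a = 4.72: Pab(L + a)/(6LEI) = 139.4/EI
  at A: triangular load, peak 40: 7w₀L³/(360EI) = 112.5/EI
  at B: triangular load, peak 40: w₀L³/(45EI) = 128.6/EI
  θ_A0 = 193.3/EI,  θ_B0 = 268/EI
Flexibility coefficients: a unit moment at one end gives L/(3EI) there and L/(6EI) at the far end, so f₁₁ = f₂₂ = 1.75/EI and f₁₂ = f₂₁ = 0.875/EI.
Compatibility — zero rotation at each built-in end:
  1.75 M_A + 0.875 M_B = 193.3
  0.875 M_A + 1.75 M_B = 268
Solving the pair gives M_A = 45.22 kip·ft and M_B = 130.5 kip·ft (hogging).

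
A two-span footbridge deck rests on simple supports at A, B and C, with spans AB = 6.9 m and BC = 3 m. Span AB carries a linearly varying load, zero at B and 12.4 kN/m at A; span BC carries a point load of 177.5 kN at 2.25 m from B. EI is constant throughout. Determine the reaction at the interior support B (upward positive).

R_B = 79.16 kN

Take M_B as the redundant. Released structure: two simple spans AB and BC with a hinge at B.
End slopes at the hinge B, treating each span as simply supported:
  span AB: triangular load, peak 12.4: 7w₀L³/(360EI) = 79.21/EI
  span BC: point load 177.5 at a = 2.25: Pab(L + b)/(6LEI) = 62.4/EI
  relative rotation θ_0 = (79.21 + 62.4)/EI = 141.6/EI
A unit hogging moment at B produces rotation L₁/(3EI) + L₂/(3EI) = 3.3/EI.
Compatibility: M_B·(L₁+L₂)/(3EI) = θ_0, giving M_B = 42.91 kN·m (hogging).
Span AB, ΣM about A with M_B applied at B: R_B^{AB}·6.9 = 98.39 + 42.91, so R_B^{AB} = 20.48 kN and R_A = 42.78 − 20.48 = 22.3 kN.
Span BC, ΣM about C: R_B^{BC}·3 = 133.1 + 42.91, so R_B^{BC} = 58.68 kN and R_C = 177.5 − 58.68 = 118.8 kN.
R_B = 20.48 + 58.68 = 79.16 kN.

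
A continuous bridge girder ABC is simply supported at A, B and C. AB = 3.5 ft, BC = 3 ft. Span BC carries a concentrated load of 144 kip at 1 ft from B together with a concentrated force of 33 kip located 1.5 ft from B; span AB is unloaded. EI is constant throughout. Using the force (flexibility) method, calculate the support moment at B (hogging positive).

Release continuity at B by inserting a hinge; the redundant is the internal moment M_B. The primary structure is two simply-supported spans AB and BC.
Rotations at B on the released spans (each span's end-slope, ×1/EI):
  span BC: point load 144 at a = 1: Pab(L + b)/(6LEI) = 80/EI
  span BC: point load 33 at a = 1.5: Pab(L + b)/(6LEI) = 18.56/EI
  relative rotation θ_0 = (0 + 98.56)/EI = 98.56/EI
A unit hogging moment at B produces rotation L₁/(3EI) + L₂/(3EI) = 2.167/EI.
Slope continuity at B: θ_0 = M_B·2.167/EI, so M_B = 98.56/2.167 = 45.49 kip·ft (hogging).

M_B = 45.49 kip·ft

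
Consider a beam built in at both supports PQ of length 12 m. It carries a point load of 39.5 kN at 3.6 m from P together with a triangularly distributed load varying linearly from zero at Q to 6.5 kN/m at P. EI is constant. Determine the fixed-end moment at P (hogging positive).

Take the two fixed-end moments M_P, M_Q as redundants; the released structure is the simple span PQ.
Simple-span end rotations at P and Q under the given loads:
  at P: point load 39.5 at a = 3.6: Pab(L + b)/(6LEI) = 338.4/EI
  at Q: point load 39.5 at a = 3.6: Pab(L + a)/(6LEI) = 258.8/EI
  at P: triangular load, peak 6.5: w₀L³/(45EI) = 249.6/EI
  at Q: triangular load, peak 6.5: 7w₀L³/(360EI) = 218.4/EI
  θ_P0 = 588/EI,  θ_Q0 = 477.2/EI
Flexibility coefficients: a unit moment at one end gives L/(3EI) there and L/(6EI) at the far end, so f₁₁ = f₂₂ = 4/EI and f₁₂ = f₂₁ = 2/EI.
Compatibility — zero rotation at each built-in end:
  4 M_P + 2 M_Q = 588
  2 M_P + 4 M_Q = 477.2
Solving the pair gives M_P = 116.5 kN·m and M_Q = 61.06 kN·m (hogging).

M_P = 116.5 kN·m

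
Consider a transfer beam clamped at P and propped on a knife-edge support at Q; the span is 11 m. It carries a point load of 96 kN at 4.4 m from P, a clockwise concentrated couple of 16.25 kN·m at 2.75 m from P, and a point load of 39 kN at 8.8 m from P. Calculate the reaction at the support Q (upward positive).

Remove the prop at Q; the released (primary) structure is a cantilever built in at P.
Primary-structure tip deflection at Q by superposition:
  point load 96 at a = 4.4: Pa²(3L − a)/(6EI) = 8859/EI
  clockwise couple 16.25 at a = 2.75: M₀a(2L − a)/(2EI) = 430.1/EI
  point load 39 at a = 8.8: Pa²(3L − a)/(6EI) = 12181/EI
  δ_0 = 21471/EI
Flexibility coefficient — unit upward force at Q: δ_{QQ} = L³/(3EI) = 443.7/EI.
The prop prevents deflection at Q: R_Q = δ_0/δ_{QQ} = 21471/443.7 = 48.39 kN.

R_Q = 48.39 kN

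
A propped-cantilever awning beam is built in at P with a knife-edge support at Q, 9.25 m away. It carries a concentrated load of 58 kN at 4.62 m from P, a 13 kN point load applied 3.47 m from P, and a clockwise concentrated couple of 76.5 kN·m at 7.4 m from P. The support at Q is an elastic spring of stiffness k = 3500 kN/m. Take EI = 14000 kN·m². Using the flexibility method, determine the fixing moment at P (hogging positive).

Take the reaction at Q as the redundant and release it; the primary structure is a cantilever fixed at P.
Downward deflection at the released point Q due to the loads:
  point load 58 at a = 4.62: Pa²(3L − a)/(6EI) = 4772/EI
  point load 13 at a = 3.47: Pa²(3L − a)/(6EI) = 633.4/EI
  clockwise couple 76.5 at a = 7.4: M₀a(2L − a)/(2EI) = 3142/EI
  δ_0 = 8548/EI
Flexibility coefficient — unit upward force at Q: δ_{QQ} = L³/(3EI) = 263.8/EI.
With EI = 14000 kN·m²: δ_0 = 0.61055 m and δ_{QQ} = 0.018844 m/kN.
Compatibility — the spring shortens by R_Q/k under the reaction it provides: δ_0 − R_Q·δ_{QQ} = R_Q/k. With 1/k = 0.000286 m/kN, R_Q = δ_0 / (δ_{QQ} + 1/k) = 0.61055 / (0.018844 + 0.000286) = 31.92 kN.
Moment equilibrium about P: M_P = Σ(load moments about P) − R_Q·L = 389.6 − 31.92×9.25 = 94.35 kN·m.

M_P = 94.35 kN·m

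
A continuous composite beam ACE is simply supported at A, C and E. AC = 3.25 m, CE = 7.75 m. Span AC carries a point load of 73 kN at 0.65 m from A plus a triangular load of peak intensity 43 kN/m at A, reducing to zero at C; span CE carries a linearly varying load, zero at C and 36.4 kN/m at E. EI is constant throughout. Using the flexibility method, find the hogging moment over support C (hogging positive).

M_C = 104.4 kN·m

Insert a hinge at C; M_C is the redundant, and each span becomes simply supported.
End slopes at the hinge C, treating each span as simply supported:
  span AC: point load 73 at a = 0.65: Pab(L + a)/(6LEI) = 24.67/EI
  span AC: triangular load, peak 43: 7w₀L³/(360EI) = 28.7/EI
  span CE: triangular load, peak 36.4: 7w₀L³/(360EI) = 329.5/EI
  relative rotation θ_0 = (53.38 + 329.5)/EI = 382.8/EI
A unit hogging moment at C produces rotation L₁/(3EI) + L₂/(3EI) = 3.667/EI.
Slope continuity at C: θ_0 = M_C·3.667/EI, so M_C = 382.8/3.667 = 104.4 kN·m (hogging).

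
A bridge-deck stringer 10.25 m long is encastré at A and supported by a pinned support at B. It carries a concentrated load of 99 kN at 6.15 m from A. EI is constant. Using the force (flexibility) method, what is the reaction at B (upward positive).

Remove the prop at B; the released (primary) structure is a cantilever built in at A.
Free-end deflection of the primary structure under the applied loading (downward +):
  point load 99 at a = 6.15: Pa²(3L − a)/(6EI) = 15352/EI
Flexibility coefficient — unit upward force at B: δ_{BB} = L³/(3EI) = 359/EI.
The prop prevents deflection at B: R_B = δ_0/δ_{BB} = 15352/359 = 42.77 kN.

R_B = 42.77 kN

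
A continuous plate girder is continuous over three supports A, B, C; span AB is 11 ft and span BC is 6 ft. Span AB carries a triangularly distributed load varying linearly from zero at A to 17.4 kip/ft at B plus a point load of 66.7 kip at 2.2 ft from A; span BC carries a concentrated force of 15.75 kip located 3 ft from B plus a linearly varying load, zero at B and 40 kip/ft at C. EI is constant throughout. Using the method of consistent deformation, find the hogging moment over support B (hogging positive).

Release continuity at B by inserting a hinge; the redundant is the internal moment M_B. The primary structure is two simply-supported spans AB and BC.
Rotations at B on the released spans (each span's end-slope, ×1/EI):
  span AB: triangular load, peak 17.4: w₀L³/(45EI) = 514.7/EI
  span AB: point load 66.7 at a = 2.2: Pab(L + a)/(6LEI) = 258.3/EI
  span BC: point load 15.75 at a = 3: Pab(L + b)/(6LEI) = 35.44/EI
  span BC: triangular load, peak 40: 7w₀L³/(360EI) = 168/EI
  relative rotation θ_0 = (772.9 + 203.4)/EI = 976.4/EI
A unit hogging moment at B produces rotation L₁/(3EI) + L₂/(3EI) = 5.667/EI.
Slope continuity at B: θ_0 = M_B·5.667/EI, so M_B = 976.4/5.667 = 172.3 kip·ft (hogging).

M_B = 172.3 kip·ft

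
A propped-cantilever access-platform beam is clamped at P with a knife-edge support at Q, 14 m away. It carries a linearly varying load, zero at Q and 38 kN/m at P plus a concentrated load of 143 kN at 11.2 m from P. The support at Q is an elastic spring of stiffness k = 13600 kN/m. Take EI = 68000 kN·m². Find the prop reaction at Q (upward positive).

R_Q = 153 kN

Choose R_Q as the redundant. The primary structure is the cantilever fixed at P.
Downward deflection at the released point Q due to the loads:
  triangular load, peak 38 at the fixed end: w₀L⁴/(30EI) = 48660/EI
  point load 143 at a = 11.2: Pa²(3L − a)/(6EI) = 92081/EI
  δ_0 = 140742/EI
Flexibility coefficient — unit upward force at Q: δ_{QQ} = L³/(3EI) = 914.7/EI.
With EI = 68000 kN·m²: δ_0 = 2.0697 m and δ_{QQ} = 0.013451 m/kN.
Compatibility — the spring shortens by R_Q/k under the reaction it provides: δ_0 − R_Q·δ_{QQ} = R_Q/k. With 1/k = 0.000074 m/kN, R_Q = δ_0 / (δ_{QQ} + 1/k) = 2.0697 / (0.013451 + 0.000074) = 153 kN.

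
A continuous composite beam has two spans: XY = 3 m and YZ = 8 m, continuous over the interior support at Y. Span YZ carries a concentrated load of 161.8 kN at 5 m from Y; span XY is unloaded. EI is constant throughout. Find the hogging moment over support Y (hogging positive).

Take M_Y as the redundant. Released structure: two simple spans XY and YZ with a hinge at Y.
End slopes at the hinge Y, treating each span as simply supported:
  span YZ: point load 161.8 at a = 5: Pab(L + b)/(6LEI) = 556.2/EI
  relative rotation θ_0 = (0 + 556.2)/EI = 556.2/EI
A unit hogging moment at Y produces rotation L₁/(3EI) + L₂/(3EI) = 3.667/EI.
Slope continuity at Y: θ_0 = M_Y·3.667/EI, so M_Y = 556.2/3.667 = 151.7 kN·m (hogging).

M_Y = 151.7 kN·m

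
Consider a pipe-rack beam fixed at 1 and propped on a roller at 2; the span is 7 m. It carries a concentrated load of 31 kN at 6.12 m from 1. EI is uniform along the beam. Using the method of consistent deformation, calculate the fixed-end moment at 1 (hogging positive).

M_1 = 13.42 kN·m

Remove the prop at 2; the released (primary) structure is a cantilever built in at 1.
Primary-structure tip deflection at 2 by superposition:
  point load 31 at a = 6.12: Pa²(3L − a)/(6EI) = 2879/EI
Tip deflection under a unit load at 2: L³/(3EI) = 114.3/EI.
Compatibility at 2: δ_0 − R_2·δ_{22} = 0, so R_2 = 2879/114.3 = 25.19 kN.
Moment equilibrium about 1: M_1 = Σ(load moments about 1) − R_2·L = 189.7 − 25.19×7 = 13.42 kN·m.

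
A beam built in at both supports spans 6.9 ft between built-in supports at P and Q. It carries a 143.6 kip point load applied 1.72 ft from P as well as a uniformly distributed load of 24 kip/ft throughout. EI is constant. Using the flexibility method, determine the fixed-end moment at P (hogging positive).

Release both end moments; the primary structure is a simply-supported span PQ with redundants M_P and M_Q.
On the primary (simply-supported) span, the end slopes from the loading are:
  at P: point load 143.6 at a = 1.72: Pab(L + b)/(6LEI) = 373.3/EI
  at Q: point load 143.6 at a = 1.72: Pab(L + a)/(6LEI) = 266.4/EI
  at P: UDL 24: wL³/(24EI) = 328.5/EI
  at Q: UDL 24: wL³/(24EI) = 328.5/EI
  θ_P0 = 701.8/EI,  θ_Q0 = 594.9/EI
Flexibility coefficients: a unit moment at one end gives L/(3EI) there and L/(6EI) at the far end, so f₁₁ = f₂₂ = 2.3/EI and f₁₂ = f₂₁ = 1.15/EI.
Compatibility — zero rotation at each built-in end:
  2.3 M_P + 1.15 M_Q = 701.8
  1.15 M_P + 2.3 M_Q = 594.9
Solving the pair gives M_P = 234.4 kip·ft and M_Q = 141.4 kip·ft (hogging).

M_P = 234.4 kip·ft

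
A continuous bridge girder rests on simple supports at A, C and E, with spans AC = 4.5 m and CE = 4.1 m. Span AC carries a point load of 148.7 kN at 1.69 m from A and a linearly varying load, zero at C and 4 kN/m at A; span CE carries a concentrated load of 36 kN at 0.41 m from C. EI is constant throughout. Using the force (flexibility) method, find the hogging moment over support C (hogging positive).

Release continuity at C by inserting a hinge; the redundant is the internal moment M_C. The primary structure is two simply-supported spans AC and CE.
Rotations at C on the released spans (each span's end-slope, ×1/EI):
  span AC: point load 148.7 at a = 1.69: Pab(L + a)/(6LEI) = 161.9/EI
  span AC: triangular load, peak 4: 7w₀L³/(360EI) = 7.088/EI
  span CE: point load 36 at a = 0.41: Pab(L + b)/(6LEI) = 17.25/EI
  relative rotation θ_0 = (169 + 17.25)/EI = 186.2/EI
A unit hogging moment at C produces rotation L₁/(3EI) + L₂/(3EI) = 2.867/EI.
Compatibility: M_C·(L₁+L₂)/(3EI) = θ_0, giving M_C = 64.96 kN·m (hogging).

M_C = 64.96 kN·m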